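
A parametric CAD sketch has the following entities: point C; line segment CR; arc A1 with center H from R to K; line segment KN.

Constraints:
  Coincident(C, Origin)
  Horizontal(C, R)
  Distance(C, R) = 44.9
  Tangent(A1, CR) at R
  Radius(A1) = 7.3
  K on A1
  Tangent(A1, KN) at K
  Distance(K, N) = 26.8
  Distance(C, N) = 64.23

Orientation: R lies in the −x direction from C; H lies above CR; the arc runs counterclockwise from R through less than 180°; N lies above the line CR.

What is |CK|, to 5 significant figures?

40.737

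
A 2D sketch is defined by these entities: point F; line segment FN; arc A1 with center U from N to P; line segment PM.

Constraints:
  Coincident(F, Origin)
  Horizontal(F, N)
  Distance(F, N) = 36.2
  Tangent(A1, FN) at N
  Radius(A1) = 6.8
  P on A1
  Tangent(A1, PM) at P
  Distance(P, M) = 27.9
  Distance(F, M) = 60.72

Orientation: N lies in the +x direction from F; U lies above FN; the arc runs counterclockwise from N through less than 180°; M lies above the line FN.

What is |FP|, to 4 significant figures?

42.77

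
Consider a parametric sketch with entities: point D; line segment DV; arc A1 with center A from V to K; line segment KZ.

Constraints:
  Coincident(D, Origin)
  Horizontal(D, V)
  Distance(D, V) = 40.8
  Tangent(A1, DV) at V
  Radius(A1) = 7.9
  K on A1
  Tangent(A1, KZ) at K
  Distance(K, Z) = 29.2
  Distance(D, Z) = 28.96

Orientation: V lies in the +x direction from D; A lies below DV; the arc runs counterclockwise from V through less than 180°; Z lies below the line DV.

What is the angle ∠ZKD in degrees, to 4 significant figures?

52.69°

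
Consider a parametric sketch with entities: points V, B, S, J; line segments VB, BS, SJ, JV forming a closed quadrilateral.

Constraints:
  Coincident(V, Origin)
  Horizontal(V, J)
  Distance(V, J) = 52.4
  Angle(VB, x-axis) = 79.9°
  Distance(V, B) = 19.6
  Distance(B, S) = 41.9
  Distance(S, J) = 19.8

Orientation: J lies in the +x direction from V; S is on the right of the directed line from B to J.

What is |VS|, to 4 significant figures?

35.69

V is at the origin; V and J share the same y with |VJ| = 52.4 and J in +x, so J = (52.4, 0). VB runs at 79.9° with |VB| = 19.6, so B = (3.437, 19.30). S is determined by |BS| = 41.9 and |SJ| = 19.8 together: it lies at the intersection of circle(B, 41.9) and circle(J, 19.8). With |BJ| = 52.63, the foot of the radical line on BJ is 39.27 from B and the perpendicular offset is √(41.9² − 39.27²) = 14.61. Taking the right-of-BJ solution: S = (34.61, -8.698).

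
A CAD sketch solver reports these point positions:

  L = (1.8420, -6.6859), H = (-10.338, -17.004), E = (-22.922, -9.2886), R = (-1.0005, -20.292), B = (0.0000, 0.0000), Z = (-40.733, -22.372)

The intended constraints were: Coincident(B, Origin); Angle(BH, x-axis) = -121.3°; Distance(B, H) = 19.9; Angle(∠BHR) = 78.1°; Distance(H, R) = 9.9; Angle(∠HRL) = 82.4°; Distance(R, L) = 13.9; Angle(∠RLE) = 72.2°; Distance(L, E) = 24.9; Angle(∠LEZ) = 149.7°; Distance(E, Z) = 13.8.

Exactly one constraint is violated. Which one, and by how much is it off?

Distance(E, Z) = 13.8 — off by 8.30.

B = (0.00, 0.00) ✓; BH at -121.3° ✓; |BH| = 19.90 ✓; ∠BHR = 78.10° ✓; |HR| = 9.899 ✓; ∠HRL = 82.40° ✓; |RL| = 13.90 ✓; ∠RLE = 72.20° ✓; |LE| = 24.90 ✓; ∠LEZ = 149.7° ✓; |EZ| = 22.10 ✗.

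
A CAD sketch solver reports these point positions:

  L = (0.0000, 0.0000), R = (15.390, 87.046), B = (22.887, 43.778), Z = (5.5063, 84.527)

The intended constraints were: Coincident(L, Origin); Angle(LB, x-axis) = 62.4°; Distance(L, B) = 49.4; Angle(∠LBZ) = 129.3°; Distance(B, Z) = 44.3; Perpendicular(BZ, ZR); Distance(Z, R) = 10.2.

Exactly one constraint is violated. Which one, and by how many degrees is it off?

Perpendicular(BZ, ZR) — off by 8.80°.

L = (0.00, 0.00) ✓; LB at 62.40° ✓; |LB| = 49.40 ✓; ∠LBZ = 129.3° ✓; |BZ| = 44.30 ✓; ∠(BZ, ZR) = 98.80° ✗; |ZR| = 10.20 ✓.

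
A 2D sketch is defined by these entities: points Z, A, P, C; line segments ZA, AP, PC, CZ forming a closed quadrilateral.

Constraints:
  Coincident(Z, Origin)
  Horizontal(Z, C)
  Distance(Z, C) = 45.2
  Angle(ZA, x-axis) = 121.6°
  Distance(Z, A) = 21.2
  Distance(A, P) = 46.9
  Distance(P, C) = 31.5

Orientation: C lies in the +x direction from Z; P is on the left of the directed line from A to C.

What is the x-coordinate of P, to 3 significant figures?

34.4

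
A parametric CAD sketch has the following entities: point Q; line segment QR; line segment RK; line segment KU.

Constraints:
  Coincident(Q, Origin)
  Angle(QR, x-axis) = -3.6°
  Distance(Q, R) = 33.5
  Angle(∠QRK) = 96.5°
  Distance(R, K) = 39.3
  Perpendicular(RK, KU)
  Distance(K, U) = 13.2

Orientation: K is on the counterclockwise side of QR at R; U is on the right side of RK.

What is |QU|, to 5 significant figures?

63.386

Q is at the origin; QR runs at -3.6° with length 33.5, so R = 33.5·(cos -3.6°, sin -3.6°) = (33.434, -2.1035). ∠QRK = 96.5°, so RK runs at -3.6° + (180° − 96.5°) = 79.900° from the x-axis; with |RK| = 39.3, K = R + 39.3·(cos 79.900°, sin 79.900°) = (40.326, 36.587). RK ⟂ KU; with |KU| = 13.2 on the right of RK, U = K + 13.2·(0.98450, -0.17537) = (53.321, 34.273). Then |QU| = |U − Q| = 63.386.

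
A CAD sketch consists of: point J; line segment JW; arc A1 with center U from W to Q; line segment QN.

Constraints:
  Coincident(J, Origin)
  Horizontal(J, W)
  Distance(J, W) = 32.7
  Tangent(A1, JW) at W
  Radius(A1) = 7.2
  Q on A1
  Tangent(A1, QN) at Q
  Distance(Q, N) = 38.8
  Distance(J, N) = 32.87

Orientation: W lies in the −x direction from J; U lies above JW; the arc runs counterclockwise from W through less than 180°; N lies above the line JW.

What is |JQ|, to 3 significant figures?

27.2

Checks: |UQ| = 7.200 ✓; ∠(UQ, QN) = 90.00° ✓; |QN| = 38.80 ✓; |JN| = 32.87 ✓.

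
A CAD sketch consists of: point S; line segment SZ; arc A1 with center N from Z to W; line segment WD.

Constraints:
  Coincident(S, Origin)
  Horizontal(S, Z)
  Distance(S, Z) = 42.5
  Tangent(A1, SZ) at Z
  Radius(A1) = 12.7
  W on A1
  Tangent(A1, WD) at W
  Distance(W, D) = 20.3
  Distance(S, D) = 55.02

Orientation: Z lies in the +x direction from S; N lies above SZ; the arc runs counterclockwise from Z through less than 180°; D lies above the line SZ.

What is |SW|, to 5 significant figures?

56.528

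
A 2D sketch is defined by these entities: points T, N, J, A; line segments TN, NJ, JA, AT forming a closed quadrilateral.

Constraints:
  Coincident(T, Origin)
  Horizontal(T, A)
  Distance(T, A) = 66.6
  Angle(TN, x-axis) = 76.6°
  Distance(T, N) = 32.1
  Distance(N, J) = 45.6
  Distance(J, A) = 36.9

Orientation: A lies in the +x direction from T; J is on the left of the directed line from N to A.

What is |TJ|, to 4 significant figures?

63.07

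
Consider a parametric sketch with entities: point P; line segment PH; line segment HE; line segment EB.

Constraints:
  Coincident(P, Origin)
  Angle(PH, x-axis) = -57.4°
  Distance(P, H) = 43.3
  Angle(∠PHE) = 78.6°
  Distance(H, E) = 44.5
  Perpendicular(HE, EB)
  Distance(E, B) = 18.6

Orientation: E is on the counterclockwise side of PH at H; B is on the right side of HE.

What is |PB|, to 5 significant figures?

70.840

∠PHE = 78.6°, so HE runs at -57.4° + (180° − 78.6°) = 44.000° from the x-axis; with |HE| = 44.5, E = H + 44.5·(cos 44.000°, sin 44.000°) = (55.339, -5.5659). The perpendicularity gives EB at right angles to HE; with |EB| = 18.6 on the right of HE, B = E + 18.6·(0.69466, -0.71934) = (68.260, -18.946). Then |PB| = |B − P| = 70.840.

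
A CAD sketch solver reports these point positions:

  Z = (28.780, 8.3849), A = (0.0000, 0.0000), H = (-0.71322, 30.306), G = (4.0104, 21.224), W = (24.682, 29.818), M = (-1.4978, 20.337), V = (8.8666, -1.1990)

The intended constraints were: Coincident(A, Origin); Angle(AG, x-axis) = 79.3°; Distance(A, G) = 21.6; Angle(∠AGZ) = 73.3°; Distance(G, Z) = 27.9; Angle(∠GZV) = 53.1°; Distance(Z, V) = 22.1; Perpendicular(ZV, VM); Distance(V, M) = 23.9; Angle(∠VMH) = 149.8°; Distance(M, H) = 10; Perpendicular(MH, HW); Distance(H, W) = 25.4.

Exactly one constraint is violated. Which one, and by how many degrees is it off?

Perpendicular(MH, HW) — off by 3.40°.

A = (0.00, 0.00) ✓; AG at 79.30° ✓; |AG| = 21.60 ✓; ∠AGZ = 73.30° ✓; |GZ| = 27.90 ✓; ∠GZV = 53.10° ✓; |ZV| = 22.10 ✓; ∠(ZV, VM) = 90.00° ✓; |VM| = 23.90 ✓; ∠VMH = 149.8° ✓; |MH| = 10.00 ✓; ∠(MH, HW) = 86.60° ✗; |HW| = 25.40 ✓.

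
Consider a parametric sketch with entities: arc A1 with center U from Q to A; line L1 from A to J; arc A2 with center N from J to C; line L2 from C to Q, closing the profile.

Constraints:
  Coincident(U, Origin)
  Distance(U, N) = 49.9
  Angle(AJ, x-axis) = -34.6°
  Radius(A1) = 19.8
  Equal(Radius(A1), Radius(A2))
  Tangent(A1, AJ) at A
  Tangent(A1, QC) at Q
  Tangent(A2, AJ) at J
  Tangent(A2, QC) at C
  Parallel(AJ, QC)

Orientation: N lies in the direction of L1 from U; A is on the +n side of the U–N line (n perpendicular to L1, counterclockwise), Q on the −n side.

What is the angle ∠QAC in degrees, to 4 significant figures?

51.56°

The slot axis is L1's direction at -34.6°, so u = (cos -34.6°, sin -34.6°) = (0.8231, -0.5678) and n = (−sin -34.6°, cos -34.6°) = (0.5678, 0.8231). U is at the origin and N lies 49.9 along u from U, so N = 49.9·u = (41.07, -28.34). Tangency of A1 to both parallel lines with radius 19.8 puts A and Q at U ± 19.8·n: A = (11.24, 16.30), Q = (-11.24, -16.30). Equal radii place J and C the same way about N: J = N + 19.8·n = (52.32, -12.04), C = N − 19.8·n = (29.83, -44.63). Then cos ∠QAC = AQ·AC / (|AQ||AC|), giving 51.56°.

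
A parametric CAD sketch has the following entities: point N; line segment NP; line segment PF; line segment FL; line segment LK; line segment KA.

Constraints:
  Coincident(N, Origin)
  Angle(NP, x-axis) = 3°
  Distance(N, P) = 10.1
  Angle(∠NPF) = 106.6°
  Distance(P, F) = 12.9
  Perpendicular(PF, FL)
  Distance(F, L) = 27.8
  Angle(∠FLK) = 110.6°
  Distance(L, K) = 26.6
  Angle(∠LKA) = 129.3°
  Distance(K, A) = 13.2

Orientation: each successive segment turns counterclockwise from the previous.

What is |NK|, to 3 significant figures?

29.0

PF ⟂ FL, so FL runs at 166°; with |FL| = 27.8, L = (-13.9, 19.6). ∠FLK = 110.6° gives LK at -124° from the x-axis; with |LK| = 26.6, K = (-28.9, -2.40). Then |NK| = |K − N| = 29.0.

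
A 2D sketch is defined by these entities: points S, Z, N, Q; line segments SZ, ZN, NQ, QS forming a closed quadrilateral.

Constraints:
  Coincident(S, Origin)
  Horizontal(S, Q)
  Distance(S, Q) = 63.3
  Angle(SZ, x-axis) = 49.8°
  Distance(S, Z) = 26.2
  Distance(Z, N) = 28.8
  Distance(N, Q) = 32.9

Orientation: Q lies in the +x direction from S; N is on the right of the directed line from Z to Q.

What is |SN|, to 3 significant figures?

31.3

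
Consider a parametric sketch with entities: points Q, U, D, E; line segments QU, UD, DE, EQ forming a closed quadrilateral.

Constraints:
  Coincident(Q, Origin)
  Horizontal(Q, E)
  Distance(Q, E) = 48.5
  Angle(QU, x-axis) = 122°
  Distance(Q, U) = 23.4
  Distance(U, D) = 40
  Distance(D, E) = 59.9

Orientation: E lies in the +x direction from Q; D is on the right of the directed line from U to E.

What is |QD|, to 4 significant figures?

21.46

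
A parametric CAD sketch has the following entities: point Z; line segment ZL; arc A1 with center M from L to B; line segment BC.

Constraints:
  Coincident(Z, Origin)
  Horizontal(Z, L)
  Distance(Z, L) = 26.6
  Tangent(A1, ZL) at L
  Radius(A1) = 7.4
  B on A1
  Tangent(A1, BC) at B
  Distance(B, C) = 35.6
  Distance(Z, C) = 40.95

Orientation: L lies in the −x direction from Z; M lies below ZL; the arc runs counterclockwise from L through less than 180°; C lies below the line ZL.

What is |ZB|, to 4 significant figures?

34.52

Z is at the origin; ZL is horizontal with |ZL| = 26.6 and L on the −x side, so L = (-26.60, 0.000). A1 meets ZL tangentially, so ML is at right angles to ZL, so M = L + (0, -7.4) = (-26.60, -7.400). Since MB ⟂ BC (tangency), |MC| = √(7.4² + 35.6²) = 36.36 regardless of where B sits on A1. So C lies on both circle(Z, 40.95) and circle(M, 36.36); the below-ZL intersection is C = (-9.947, -39.72). B is the foot of the tangent from C: B = (-32.35, -12.06).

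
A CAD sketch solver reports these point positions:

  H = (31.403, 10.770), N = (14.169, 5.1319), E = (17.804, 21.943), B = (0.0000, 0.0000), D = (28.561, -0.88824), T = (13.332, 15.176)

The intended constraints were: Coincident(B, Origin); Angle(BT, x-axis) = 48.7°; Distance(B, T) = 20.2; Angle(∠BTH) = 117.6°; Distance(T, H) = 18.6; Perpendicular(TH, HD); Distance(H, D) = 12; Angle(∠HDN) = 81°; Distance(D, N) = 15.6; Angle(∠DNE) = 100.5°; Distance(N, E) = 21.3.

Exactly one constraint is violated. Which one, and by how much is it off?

Distance(N, E) = 21.3 — off by 4.10.

B = (0.00, 0.00) ✓; BT at 48.70° ✓; |BT| = 20.20 ✓; ∠BTH = 117.6° ✓; |TH| = 18.60 ✓; ∠(TH, HD) = 90.00° ✓; |HD| = 12.00 ✓; ∠HDN = 81.00° ✓; |DN| = 15.60 ✓; ∠DNE = 100.5° ✓; |NE| = 17.20 ✗.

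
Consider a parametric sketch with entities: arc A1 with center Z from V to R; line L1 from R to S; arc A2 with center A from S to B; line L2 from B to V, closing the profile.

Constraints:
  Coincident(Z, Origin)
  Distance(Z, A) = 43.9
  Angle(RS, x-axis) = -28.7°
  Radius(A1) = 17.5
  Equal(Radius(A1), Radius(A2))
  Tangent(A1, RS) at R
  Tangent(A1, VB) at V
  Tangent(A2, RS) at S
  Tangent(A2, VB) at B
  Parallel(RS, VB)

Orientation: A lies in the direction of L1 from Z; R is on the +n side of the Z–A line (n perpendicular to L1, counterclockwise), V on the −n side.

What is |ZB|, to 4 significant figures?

47.26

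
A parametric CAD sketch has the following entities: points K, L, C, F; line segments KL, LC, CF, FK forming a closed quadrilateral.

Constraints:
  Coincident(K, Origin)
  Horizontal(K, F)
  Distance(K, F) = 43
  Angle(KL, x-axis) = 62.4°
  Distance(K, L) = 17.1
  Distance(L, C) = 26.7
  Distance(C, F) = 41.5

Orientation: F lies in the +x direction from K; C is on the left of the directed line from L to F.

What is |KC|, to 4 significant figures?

43.68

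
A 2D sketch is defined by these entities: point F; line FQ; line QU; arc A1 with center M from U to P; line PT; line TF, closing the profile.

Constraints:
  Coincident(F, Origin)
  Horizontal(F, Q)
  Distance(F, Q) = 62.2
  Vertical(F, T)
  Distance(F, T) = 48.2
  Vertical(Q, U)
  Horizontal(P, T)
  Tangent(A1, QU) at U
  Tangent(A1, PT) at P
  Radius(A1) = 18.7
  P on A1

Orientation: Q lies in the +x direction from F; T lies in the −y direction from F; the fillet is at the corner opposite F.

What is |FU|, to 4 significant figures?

68.84

F is at the origin; F and Q share the same y with |FQ| = 62.2 and Q on the +x side, so Q = (62.20, 0.000). F and T share the same x with |FT| = 48.2 and T on the −y side, so T = (0.000, -48.20). The virtual corner opposite F is at (62.20, -48.20). The tangent condition forces MU to be normal to QU and tangency of A1 to PT means the radius MP is perpendicular to PT, with radius 18.7, so the center M sits 18.7 in from both sides at M = (43.50, -29.50). That places the tangent points at U = (62.20, -29.50) on QU and P = (43.50, -48.20) on PT. Then |FU| = |U − F| = 68.84.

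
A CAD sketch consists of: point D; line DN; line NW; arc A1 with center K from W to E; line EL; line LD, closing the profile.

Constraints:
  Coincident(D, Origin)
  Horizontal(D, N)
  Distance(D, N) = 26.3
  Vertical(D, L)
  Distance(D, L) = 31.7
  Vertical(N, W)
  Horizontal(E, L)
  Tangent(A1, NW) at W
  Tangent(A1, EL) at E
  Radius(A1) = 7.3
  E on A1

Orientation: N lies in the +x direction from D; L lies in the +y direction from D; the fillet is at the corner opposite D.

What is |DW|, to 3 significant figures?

35.9

D is at the origin; DN is horizontal with |DN| = 26.3 and N on the +x side, so N = (26.3, 0.00). D and L share the same x with |DL| = 31.7 and L on the +y side, so L = (0.00, 31.7). The virtual corner opposite D is at (26.3, 31.7). A1 meets NW tangentially, so KW is at right angles to NW and since A1 is tangent to EL there, KE ⟂ EL, with radius 7.3, so the center K sits 7.3 in from both sides at K = (19.0, 24.4). That places the tangent points at W = (26.3, 24.4) on NW and E = (19.0, 31.7) on EL. Then |DW| = |W − D| = 35.9.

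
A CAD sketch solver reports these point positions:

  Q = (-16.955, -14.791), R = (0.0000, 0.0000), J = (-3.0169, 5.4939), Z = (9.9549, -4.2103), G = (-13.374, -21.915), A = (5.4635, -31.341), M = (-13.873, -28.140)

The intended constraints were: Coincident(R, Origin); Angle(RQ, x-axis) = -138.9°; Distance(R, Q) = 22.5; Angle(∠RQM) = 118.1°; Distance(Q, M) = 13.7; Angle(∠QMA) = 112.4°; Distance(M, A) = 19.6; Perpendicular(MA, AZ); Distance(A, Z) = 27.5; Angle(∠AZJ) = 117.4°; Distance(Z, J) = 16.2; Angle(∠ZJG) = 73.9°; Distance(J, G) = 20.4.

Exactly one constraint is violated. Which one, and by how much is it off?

Distance(J, G) = 20.4 — off by 8.90.

R = (0.00, 0.00) ✓; RQ at -138.9° ✓; |RQ| = 22.50 ✓; ∠RQM = 118.1° ✓; |QM| = 13.70 ✓; ∠QMA = 112.4° ✓; |MA| = 19.60 ✓; ∠(MA, AZ) = 90.00° ✓; |AZ| = 27.50 ✓; ∠AZJ = 117.4° ✓; |ZJ| = 16.20 ✓; ∠ZJG = 73.90° ✓; |JG| = 29.30 ✗.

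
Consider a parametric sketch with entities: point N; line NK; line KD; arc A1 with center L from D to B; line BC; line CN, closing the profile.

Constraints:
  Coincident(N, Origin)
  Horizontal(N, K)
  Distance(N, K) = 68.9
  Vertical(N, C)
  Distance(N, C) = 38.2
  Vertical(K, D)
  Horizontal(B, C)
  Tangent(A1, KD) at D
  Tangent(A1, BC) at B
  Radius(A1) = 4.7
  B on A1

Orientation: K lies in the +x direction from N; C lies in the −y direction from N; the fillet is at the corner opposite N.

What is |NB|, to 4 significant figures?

74.71

The virtual corner opposite N is at (68.90, -38.20). Since A1 is tangent to KD there, LD ⟂ KD and A1 meets BC tangentially, so LB is at right angles to BC, with radius 4.7, so the center L sits 4.7 in from both sides at L = (64.20, -33.50). That places the tangent points at D = (68.90, -33.50) on KD and B = (64.20, -38.20) on BC. Then |NB| = |B − N| = 74.71.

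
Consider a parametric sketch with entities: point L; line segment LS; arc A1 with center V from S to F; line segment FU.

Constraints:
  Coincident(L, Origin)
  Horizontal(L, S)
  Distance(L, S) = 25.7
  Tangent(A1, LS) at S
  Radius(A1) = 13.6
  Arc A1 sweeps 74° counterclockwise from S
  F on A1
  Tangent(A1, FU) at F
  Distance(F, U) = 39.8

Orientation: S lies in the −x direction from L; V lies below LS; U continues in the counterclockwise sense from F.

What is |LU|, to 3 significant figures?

69.2

L is at the origin; L and S share the same y with |LS| = 25.7 and S on the −x side, so S = (-25.7, 0.00). The tangent condition forces VS to be normal to LS, so V = S + (0, -13.6) = (-25.7, -13.6). On A1, S sits at bearing 90° from V; a 74° counterclockwise sweep puts F at bearing 164°, so F = V + 13.6·(cos 164°, sin 164°) = (-38.8, -9.85). Tangency of A1 to FU means the radius VF is perpendicular to FU, so FU runs along (−sin 164°, cos 164°); with |FU| = 39.8, U = (-49.7, -48.1). Then |LU| = |U − L| = 69.2.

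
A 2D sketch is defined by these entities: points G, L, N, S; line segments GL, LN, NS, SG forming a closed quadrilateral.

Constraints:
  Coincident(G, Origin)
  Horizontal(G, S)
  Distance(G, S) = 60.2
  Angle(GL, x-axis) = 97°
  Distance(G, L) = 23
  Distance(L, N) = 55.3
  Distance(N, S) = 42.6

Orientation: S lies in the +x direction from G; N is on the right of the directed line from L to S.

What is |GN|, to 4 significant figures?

35.48

G is at the origin; GS is horizontal with |GS| = 60.2 and S in +x, so S = (60.2, 0). GL runs at 97.0° with |GL| = 23.0, so L = (-2.803, 22.83). N is determined by |LN| = 55.3 and |NS| = 42.6 together: it lies at the intersection of circle(L, 55.3) and circle(S, 42.6). With |LS| = 67.01, the foot of the radical line on LS is 42.78 from L and the perpendicular offset is √(55.3² − 42.78²) = 35.04. Taking the right-of-LS solution: N = (25.48, -24.69).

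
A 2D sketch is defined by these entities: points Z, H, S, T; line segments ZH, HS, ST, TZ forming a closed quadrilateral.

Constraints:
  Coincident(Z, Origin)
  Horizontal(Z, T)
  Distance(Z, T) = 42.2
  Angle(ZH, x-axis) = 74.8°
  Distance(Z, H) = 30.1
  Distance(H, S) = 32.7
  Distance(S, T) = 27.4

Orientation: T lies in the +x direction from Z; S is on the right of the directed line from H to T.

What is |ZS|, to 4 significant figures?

15.23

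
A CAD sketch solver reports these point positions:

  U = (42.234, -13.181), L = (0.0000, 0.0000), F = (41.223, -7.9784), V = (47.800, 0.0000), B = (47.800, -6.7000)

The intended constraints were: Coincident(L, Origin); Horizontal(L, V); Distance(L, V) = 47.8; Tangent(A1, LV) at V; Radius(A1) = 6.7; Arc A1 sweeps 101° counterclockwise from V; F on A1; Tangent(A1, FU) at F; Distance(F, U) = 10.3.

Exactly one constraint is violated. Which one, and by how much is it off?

Distance(F, U) = 10.3 — off by 5.00.

L = (0.00, 0.00) ✓; L.y = 0.00, V.y = 0.00 ✓; |LV| = 47.80 ✓; ∠(BV, VL) = 90.00° ✓; |BV| = 6.700 ✓; bearing(B→F) − bearing(B→V) = 101.0° ✓; |BF| = 6.700 ✓; ∠(BF, FU) = 90.00° ✓; |FU| = 5.300 ✗.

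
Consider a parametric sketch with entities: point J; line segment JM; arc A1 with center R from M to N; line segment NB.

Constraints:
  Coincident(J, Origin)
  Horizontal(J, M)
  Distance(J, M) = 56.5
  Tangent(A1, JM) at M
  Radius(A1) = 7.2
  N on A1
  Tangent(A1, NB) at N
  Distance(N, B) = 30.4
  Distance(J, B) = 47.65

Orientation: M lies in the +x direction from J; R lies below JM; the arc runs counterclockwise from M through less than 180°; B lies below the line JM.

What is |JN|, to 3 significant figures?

50.2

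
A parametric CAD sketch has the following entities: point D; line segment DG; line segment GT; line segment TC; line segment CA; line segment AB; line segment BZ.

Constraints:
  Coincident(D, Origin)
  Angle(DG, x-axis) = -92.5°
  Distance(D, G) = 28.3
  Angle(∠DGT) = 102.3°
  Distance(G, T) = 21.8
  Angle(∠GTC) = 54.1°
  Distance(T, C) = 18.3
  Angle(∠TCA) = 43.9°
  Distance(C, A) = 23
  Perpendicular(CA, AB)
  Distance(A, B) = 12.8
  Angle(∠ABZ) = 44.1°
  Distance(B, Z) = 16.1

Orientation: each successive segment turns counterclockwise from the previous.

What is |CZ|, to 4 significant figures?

11.86

CA is perpendicular to AB, so AB runs at -22.80°; with |AB| = 12.8, B = (16.14, -42.93). ∠ABZ = 44.1° gives BZ at 113.1° from the x-axis; with |BZ| = 16.1, Z = (9.825, -28.12). Then |CZ| = |Z − C| = 11.86.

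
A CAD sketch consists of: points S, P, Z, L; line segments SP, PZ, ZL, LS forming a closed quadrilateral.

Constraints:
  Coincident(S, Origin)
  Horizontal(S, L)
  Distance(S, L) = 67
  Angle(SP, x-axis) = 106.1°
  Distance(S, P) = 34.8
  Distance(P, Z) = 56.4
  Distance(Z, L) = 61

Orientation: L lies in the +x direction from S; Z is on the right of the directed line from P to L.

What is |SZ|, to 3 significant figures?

21.8

Checks: |PZ| = 56.40 ✓; |ZL| = 61.00 ✓.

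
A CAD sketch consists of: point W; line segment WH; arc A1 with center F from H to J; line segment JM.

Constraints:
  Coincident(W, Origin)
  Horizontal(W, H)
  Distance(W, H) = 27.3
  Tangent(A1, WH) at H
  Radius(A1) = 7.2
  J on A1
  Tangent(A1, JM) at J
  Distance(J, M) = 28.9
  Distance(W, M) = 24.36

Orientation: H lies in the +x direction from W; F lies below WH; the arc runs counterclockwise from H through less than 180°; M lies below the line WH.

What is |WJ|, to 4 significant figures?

22.02

Checks: |FJ| = 7.200 ✓; ∠(FJ, JM) = 90.00° ✓; |JM| = 28.90 ✓; |WM| = 24.36 ✓.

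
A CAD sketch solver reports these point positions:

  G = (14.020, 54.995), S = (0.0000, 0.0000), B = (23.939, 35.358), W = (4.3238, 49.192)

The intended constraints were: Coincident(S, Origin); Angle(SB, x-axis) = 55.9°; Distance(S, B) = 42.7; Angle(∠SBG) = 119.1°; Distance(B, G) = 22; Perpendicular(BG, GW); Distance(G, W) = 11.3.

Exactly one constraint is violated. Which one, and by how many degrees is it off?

Perpendicular(BG, GW) — off by 4.10°.

S = (0.00, 0.00) ✓; SB at 55.90° ✓; |SB| = 42.70 ✓; ∠SBG = 119.1° ✓; |BG| = 22.00 ✓; ∠(BG, GW) = 94.10° ✗; |GW| = 11.30 ✓.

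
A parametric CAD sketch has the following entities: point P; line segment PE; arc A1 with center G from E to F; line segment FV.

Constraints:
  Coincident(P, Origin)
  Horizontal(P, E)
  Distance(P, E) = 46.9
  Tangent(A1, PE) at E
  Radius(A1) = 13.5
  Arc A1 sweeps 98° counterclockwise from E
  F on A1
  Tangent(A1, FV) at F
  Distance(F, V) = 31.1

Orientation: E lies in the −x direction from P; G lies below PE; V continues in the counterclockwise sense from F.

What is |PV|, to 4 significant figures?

72.54

P is at the origin; P and E share the same y with |PE| = 46.9 and E on the −x side, so E = (-46.90, 0.000). A1 meets PE tangentially, so GE is at right angles to PE, so G = E + (0, -13.5) = (-46.90, -13.50). On A1, E sits at bearing 90° from G; a 98° counterclockwise sweep puts F at bearing 188°, so F = G + 13.5·(cos 188°, sin 188°) = (-60.27, -15.38). Since A1 is tangent to FV there, GF ⟂ FV, so FV runs along (−sin 188°, cos 188°); with |FV| = 31.1, V = (-55.94, -46.18). Then |PV| = |V − P| = 72.54.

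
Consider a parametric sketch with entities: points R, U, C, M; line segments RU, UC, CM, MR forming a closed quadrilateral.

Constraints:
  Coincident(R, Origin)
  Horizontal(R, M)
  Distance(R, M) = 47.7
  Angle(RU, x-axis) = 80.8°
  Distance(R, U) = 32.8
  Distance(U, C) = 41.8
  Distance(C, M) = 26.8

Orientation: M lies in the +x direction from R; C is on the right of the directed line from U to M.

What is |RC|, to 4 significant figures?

22.44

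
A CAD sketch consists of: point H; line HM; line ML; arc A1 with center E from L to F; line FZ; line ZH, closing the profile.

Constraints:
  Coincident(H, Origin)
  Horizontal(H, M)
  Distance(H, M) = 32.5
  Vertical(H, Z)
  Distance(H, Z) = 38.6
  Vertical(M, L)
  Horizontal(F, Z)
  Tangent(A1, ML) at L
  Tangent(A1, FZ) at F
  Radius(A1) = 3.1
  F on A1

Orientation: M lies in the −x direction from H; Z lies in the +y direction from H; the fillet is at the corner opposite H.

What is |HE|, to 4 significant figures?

46.09

H is at the origin; HM is horizontal with |HM| = 32.5 and M on the −x side, so M = (-32.50, 0.000). H and Z share the same x with |HZ| = 38.6 and Z on the +y side, so Z = (0.000, 38.60). The virtual corner opposite H is at (-32.50, 38.60). The tangent condition forces EL to be normal to ML and since A1 is tangent to FZ there, EF ⟂ FZ, with radius 3.1, so the center E sits 3.1 in from both sides at E = (-29.40, 35.50). Then |HE| = |E − H| = 46.09.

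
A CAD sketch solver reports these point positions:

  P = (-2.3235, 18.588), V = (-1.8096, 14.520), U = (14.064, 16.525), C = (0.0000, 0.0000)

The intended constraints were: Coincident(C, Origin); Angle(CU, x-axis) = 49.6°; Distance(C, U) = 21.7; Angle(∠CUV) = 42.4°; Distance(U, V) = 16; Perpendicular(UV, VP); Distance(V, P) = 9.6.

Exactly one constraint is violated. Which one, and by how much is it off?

Distance(V, P) = 9.6 — off by 5.50.

C = (0.00, 0.00) ✓; CU at 49.60° ✓; |CU| = 21.70 ✓; ∠CUV = 42.40° ✓; |UV| = 16.00 ✓; ∠(UV, VP) = 90.00° ✓; |VP| = 4.100 ✗.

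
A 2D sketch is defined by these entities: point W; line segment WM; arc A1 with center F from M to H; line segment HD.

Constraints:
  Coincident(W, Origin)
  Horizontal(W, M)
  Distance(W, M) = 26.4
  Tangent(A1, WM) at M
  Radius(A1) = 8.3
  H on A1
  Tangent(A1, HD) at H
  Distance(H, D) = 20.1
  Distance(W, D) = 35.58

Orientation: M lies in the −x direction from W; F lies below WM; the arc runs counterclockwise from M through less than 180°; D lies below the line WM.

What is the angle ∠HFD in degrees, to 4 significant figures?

67.56°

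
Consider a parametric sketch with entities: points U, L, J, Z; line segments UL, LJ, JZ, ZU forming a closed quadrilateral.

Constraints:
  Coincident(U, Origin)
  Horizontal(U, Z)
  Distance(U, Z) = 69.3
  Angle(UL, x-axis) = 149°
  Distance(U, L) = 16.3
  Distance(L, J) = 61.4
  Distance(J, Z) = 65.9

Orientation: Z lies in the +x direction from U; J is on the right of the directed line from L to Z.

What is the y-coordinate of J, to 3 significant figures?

-43.1

Checks: |LJ| = 61.40 ✓; |JZ| = 65.90 ✓.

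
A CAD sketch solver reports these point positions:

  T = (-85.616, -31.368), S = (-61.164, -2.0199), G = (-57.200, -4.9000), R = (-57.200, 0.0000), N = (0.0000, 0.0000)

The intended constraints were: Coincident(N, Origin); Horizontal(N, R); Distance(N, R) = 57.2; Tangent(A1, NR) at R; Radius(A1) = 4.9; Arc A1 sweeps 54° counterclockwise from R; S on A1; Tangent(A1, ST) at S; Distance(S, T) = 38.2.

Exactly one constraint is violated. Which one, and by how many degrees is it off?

Tangent(A1, ST) at S — off by 3.80°.

N = (0.00, 0.00) ✓; N.y = 0.00, R.y = 0.00 ✓; |NR| = 57.20 ✓; ∠(GR, RN) = 90.00° ✓; |GR| = 4.900 ✓; bearing(G→S) − bearing(G→R) = 54.00° ✓; |GS| = 4.900 ✓; ∠(GS, ST) = 93.80° ✗; |ST| = 38.20 ✓.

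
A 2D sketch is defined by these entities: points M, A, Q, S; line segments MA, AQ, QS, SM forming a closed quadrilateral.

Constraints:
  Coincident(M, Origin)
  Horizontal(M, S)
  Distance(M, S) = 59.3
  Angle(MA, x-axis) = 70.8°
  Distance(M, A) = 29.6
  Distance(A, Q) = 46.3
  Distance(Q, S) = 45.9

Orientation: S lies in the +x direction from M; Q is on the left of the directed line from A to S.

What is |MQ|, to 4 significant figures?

69.50

Checks: |AQ| = 46.30 ✓; |QS| = 45.90 ✓.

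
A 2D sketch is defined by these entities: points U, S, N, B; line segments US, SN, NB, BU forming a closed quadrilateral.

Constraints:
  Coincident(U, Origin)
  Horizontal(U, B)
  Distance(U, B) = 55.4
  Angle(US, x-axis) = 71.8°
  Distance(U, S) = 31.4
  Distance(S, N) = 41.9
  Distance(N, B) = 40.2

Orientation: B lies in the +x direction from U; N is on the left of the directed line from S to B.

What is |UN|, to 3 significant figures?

64.3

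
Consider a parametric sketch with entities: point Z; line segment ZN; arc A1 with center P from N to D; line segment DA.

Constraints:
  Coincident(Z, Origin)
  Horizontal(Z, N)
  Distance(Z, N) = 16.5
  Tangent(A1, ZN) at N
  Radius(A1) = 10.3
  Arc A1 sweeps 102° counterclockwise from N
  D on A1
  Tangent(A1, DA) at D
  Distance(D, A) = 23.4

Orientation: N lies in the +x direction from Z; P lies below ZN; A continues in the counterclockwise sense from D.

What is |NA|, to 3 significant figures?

35.7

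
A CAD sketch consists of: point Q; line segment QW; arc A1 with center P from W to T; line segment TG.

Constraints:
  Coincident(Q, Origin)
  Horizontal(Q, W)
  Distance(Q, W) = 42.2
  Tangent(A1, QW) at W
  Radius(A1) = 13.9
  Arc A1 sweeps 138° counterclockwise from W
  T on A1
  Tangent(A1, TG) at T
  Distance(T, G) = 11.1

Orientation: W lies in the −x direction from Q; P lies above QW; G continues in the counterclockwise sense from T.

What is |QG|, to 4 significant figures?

51.92

Q is at the origin; Q and W share the same y with |QW| = 42.2 and W on the −x side, so W = (-42.20, 0.000). A1 meets QW tangentially, so PW is at right angles to QW, so P = W + (0, 13.9) = (-42.20, 13.90). On A1, W sits at bearing -90° from P; a 138° counterclockwise sweep puts T at bearing 48°, so T = P + 13.9·(cos 48°, sin 48°) = (-32.90, 24.23). A1 meets TG tangentially, so PT is at right angles to TG, so TG runs along (−sin 48°, cos 48°); with |TG| = 11.1, G = (-41.15, 31.66). Then |QG| = |G − Q| = 51.92.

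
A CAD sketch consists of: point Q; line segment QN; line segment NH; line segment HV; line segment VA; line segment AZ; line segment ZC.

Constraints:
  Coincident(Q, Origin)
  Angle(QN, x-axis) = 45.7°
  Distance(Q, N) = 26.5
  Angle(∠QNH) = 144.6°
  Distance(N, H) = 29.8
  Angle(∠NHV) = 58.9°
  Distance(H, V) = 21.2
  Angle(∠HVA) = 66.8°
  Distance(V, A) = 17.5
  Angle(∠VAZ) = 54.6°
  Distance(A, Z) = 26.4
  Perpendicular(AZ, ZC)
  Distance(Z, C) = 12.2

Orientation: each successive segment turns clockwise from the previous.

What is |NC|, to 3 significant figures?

38.6

Q is at the origin; QN runs at 45.7° with length 26.5, so N = (18.5, 19.0). ∠QNH = 144.6° gives NH at 10.3° from the x-axis; with |NH| = 29.8, H = (47.8, 24.3). ∠NHV = 58.9° gives HV at -111° from the x-axis; with |HV| = 21.2, V = (40.3, 4.48). ∠HVA = 66.8° gives VA at 136° from the x-axis; with |VA| = 17.5, A = (27.7, 16.6). ∠VAZ = 54.6° gives AZ at 10.6° from the x-axis; with |AZ| = 26.4, Z = (53.7, 21.5). AZ ⟂ ZC, so ZC runs at -79.4°; with |ZC| = 12.2, C = (55.9, 9.50). Then |NC| = |C − N| = 38.6.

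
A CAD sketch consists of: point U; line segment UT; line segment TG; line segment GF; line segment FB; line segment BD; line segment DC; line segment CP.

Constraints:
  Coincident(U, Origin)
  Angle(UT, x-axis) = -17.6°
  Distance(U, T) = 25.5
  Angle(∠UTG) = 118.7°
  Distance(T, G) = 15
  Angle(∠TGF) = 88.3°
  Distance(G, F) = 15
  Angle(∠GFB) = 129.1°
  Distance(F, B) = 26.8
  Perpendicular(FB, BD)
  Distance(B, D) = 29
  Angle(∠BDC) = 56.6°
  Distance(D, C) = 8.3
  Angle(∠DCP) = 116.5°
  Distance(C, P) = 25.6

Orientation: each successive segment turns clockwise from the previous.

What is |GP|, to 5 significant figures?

34.779

U is at the origin; UT runs at -17.6° with length 25.5, so T = (24.306, -7.7104). ∠UTG = 118.7° gives TG at -78.900° from the x-axis; with |TG| = 15.0, G = (27.194, -22.430). ∠TGF = 88.3° gives GF at -170.60° from the x-axis; with |GF| = 15.0, F = (12.396, -24.880). ∠GFB = 129.1° gives FB at 138.50° from the x-axis; with |FB| = 26.8, B = (-7.6764, -7.1215). FB ⟂ BD, so BD runs at 48.500°; with |BD| = 29.0, D = (11.540, 14.598). ∠BDC = 56.6° gives DC at -74.900° from the x-axis; with |DC| = 8.3, C = (13.702, 6.5848). ∠DCP = 116.5° gives CP at -138.40° from the x-axis; with |CP| = 25.6, P = (-5.4419, -10.412). Then |GP| = |P − G| = 34.779.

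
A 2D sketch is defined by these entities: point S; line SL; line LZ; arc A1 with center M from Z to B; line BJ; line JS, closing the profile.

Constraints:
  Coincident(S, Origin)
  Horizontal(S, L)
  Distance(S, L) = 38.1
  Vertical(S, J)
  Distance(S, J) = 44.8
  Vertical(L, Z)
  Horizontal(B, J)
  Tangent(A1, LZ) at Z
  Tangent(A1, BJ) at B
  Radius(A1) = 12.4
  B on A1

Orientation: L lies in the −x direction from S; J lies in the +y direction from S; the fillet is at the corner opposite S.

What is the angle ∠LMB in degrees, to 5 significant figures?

159.06°

S is at the origin; S and L share the same y with |SL| = 38.1 and L on the −x side, so L = (-38.100, 0.0000). SJ is vertical with |SJ| = 44.8 and J on the +y side, so J = (0.0000, 44.800). The virtual corner opposite S is at (-38.100, 44.800). The tangent condition forces MZ to be normal to LZ and tangency of A1 to BJ means the radius MB is perpendicular to BJ, with radius 12.4, so the center M sits 12.4 in from both sides at M = (-25.700, 32.400). That places the tangent points at Z = (-38.100, 32.400) on LZ and B = (-25.700, 44.800) on BJ. Then cos ∠LMB = ML·MB / (|ML||MB|), giving 159.06°.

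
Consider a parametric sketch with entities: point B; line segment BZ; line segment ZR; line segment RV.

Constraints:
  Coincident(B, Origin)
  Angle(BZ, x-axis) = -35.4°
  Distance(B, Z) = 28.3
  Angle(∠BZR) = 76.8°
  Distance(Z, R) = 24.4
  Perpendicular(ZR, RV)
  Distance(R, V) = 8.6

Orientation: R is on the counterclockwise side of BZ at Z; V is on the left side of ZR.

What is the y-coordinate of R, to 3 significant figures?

6.20

B is at the origin; BZ runs at -35.4° with length 28.3, so Z = 28.3·(cos -35.4°, sin -35.4°) = (23.1, -16.4). ∠BZR = 76.8°, so ZR runs at -35.4° + (180° − 76.8°) = 67.8° from the x-axis; with |ZR| = 24.4, R = Z + 24.4·(cos 67.8°, sin 67.8°) = (32.3, 6.20). So R.y = 6.20.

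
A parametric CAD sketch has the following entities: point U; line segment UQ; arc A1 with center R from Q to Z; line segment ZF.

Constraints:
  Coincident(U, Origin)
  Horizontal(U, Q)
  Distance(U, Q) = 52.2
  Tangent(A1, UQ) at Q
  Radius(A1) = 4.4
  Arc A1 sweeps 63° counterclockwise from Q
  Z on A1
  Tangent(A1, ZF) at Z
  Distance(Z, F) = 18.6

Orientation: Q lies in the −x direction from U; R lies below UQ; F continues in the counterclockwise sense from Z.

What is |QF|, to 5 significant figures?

22.648

U is at the origin; UQ is horizontal with |UQ| = 52.2 and Q on the −x side, so Q = (-52.200, 0.0000). The tangent condition forces RQ to be normal to UQ, so R = Q + (0, -4.4) = (-52.200, -4.4000). On A1, Q sits at bearing 90° from R; a 63° counterclockwise sweep puts Z at bearing 153°, so Z = R + 4.4·(cos 153°, sin 153°) = (-56.120, -2.4024). The tangent condition forces RZ to be normal to ZF, so ZF runs along (−sin 153°, cos 153°); with |ZF| = 18.6, F = (-64.565, -18.975). Then |QF| = |F − Q| = 22.648.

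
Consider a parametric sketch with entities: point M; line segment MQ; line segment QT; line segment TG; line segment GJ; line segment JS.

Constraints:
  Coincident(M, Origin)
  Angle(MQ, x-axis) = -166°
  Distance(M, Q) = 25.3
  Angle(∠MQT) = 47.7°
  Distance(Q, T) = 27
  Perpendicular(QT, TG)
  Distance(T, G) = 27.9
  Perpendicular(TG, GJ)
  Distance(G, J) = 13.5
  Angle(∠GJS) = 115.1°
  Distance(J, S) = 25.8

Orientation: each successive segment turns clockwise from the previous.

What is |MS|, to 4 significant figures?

20.26

M is at the origin; MQ runs at -166.0° with length 25.3, so Q = (-24.55, -6.121). ∠MQT = 47.7° gives QT at 61.70° from the x-axis; with |QT| = 27.0, T = (-11.75, 17.65). The perpendicularity gives TG at right angles to QT, so TG runs at -28.30°; with |TG| = 27.9, G = (12.82, 4.425). TG is perpendicular to GJ, so GJ runs at -118.3°; with |GJ| = 13.5, J = (6.417, -7.461). ∠GJS = 115.1° gives JS at 176.8° from the x-axis; with |JS| = 25.8, S = (-19.34, -6.021). Then |MS| = |S − M| = 20.26.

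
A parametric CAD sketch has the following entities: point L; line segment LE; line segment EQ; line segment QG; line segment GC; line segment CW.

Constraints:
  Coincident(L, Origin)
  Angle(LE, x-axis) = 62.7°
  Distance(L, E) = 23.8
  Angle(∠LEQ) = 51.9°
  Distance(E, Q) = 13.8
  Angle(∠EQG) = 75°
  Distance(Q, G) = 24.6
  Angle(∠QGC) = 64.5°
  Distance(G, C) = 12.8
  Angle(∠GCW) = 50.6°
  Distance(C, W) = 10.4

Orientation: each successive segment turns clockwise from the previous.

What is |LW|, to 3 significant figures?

8.46

L is at the origin; LE runs at 62.7° with length 23.8, so E = (10.9, 21.1). ∠LEQ = 51.9° gives EQ at -65.4° from the x-axis; with |EQ| = 13.8, Q = (16.7, 8.60). ∠EQG = 75.0° gives QG at -170° from the x-axis; with |QG| = 24.6, G = (-7.59, 4.50). ∠QGC = 64.5° gives GC at 74.1° from the x-axis; with |GC| = 12.8, C = (-4.09, 16.8). ∠GCW = 50.6° gives CW at -55.3° from the x-axis; with |CW| = 10.4, W = (1.83, 8.26). Then |LW| = |W − L| = 8.46.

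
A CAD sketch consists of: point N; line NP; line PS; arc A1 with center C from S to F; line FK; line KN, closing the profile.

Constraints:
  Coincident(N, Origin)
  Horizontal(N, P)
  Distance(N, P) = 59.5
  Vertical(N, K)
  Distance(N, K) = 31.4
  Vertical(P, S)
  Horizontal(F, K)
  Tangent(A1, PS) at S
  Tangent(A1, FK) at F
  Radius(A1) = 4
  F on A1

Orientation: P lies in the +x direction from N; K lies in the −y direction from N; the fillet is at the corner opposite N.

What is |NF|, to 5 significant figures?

63.767

N is at the origin; NP is horizontal with |NP| = 59.5 and P on the +x side, so P = (59.500, 0.0000). NK is vertical with |NK| = 31.4 and K on the −y side, so K = (0.0000, -31.400). The virtual corner opposite N is at (59.500, -31.400). Tangency of A1 to PS means the radius CS is perpendicular to PS and the tangent condition forces CF to be normal to FK, with radius 4.0, so the center C sits 4.0 in from both sides at C = (55.500, -27.400). That places the tangent points at S = (59.500, -27.400) on PS and F = (55.500, -31.400) on FK. Then |NF| = |F − N| = 63.767.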